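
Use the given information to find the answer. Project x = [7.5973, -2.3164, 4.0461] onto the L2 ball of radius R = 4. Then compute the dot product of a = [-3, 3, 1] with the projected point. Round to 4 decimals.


Step 1: Compute ||x|| (intermediates to 6 decimals).
||x|| = sqrt(7.5973^2 + (-2.3164)^2 + 4.0461^2) = 8.913787
Step 2: Project.
Since ||x|| > R, scale = R/||x|| = 4/8.913787 = 0.448743, proj(x) = scale * x
proj(x) = [3.409235, -1.039468, 1.815659]
Step 3: Dot product.
a^T * proj(x) = -3*3.409235 + 3*(-1.039468) + 1*1.815659 = -11.5305


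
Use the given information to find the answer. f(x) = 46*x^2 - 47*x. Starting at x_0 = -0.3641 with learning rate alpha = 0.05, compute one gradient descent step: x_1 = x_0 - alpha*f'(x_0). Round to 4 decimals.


We compute the gradient at x_0 and apply the update.
f'(x) = 92*x - 47
f'(-0.3641) = 92*-0.3641 - 47 = -80.4972
x_1 = -0.3641 - 0.05*-80.4972 = 3.6608


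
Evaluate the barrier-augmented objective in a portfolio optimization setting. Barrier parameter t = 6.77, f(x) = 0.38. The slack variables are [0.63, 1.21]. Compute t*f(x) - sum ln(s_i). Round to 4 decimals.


Step 1: Compute log-barrier.
ln values: [-0.462, 0.1906]
phi = -(-0.462 + 0.1906) = 0.2714
Step 2: Compute augmented objective.
t*f(x) = 6.77*0.38 = 2.5726
Total = 2.5726 + 0.2714 = 2.844


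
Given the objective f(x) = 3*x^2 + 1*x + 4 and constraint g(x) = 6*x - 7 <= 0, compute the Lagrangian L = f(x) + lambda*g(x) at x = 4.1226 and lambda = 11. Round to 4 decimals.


Step 1: Evaluate f(x).
f(4.1226) = 3*4.1226^2 + 1*4.1226 + 4 = 59.1101
Step 2: Evaluate g(x).
g(4.1226) = 6*4.1226 - 7 = 17.7356
Step 3: Compute Lagrangian.
L = 59.1101 + 11*17.7356 = 254.2017


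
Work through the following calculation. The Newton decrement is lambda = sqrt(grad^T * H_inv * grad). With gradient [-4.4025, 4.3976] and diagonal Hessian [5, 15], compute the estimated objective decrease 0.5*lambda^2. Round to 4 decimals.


Step 1: H is diagonal, so H^(-1) * g = [-0.8805, 0.2932].
Step 2: g^T H^(-1) g = sum_i g_i^2 / H_ii
  = (-4.4025)^2/5 + (4.3976)^2/15
  = 3.8764 + 1.2893 = 5.1657
Step 3: Objective decrease = 0.5 * g^T H^(-1) g = 2.5828


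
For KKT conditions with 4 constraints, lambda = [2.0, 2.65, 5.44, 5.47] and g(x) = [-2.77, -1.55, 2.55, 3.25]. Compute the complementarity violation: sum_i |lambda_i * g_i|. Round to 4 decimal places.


KKT complementary slackness check:
lambda_1 * g_1 = 2.0 * -2.77 = -5.54
lambda_2 * g_2 = 2.65 * -1.55 = -4.1075
lambda_3 * g_3 = 5.44 * 2.55 = 13.872
lambda_4 * g_4 = 5.47 * 3.25 = 17.7775
Total violation = 5.54 + 4.1075 + 13.872 + 17.7775 = 41.297


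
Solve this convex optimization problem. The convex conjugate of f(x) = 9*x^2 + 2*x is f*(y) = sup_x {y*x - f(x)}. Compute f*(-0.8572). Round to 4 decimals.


f*(y) = sup_x {y*x - a*x^2 - b*x} = sup_x {(y-b)*x - a*x^2}
FOC: (y - b) - 2a*x = 0 => x* = (y - b)/(2a)
x* = (-0.8572 - 2)/(2*9) = -0.1587
f*(-0.8572) = (y-b)^2/(4a) = (-0.8572 - 2)^2/(4*9)
= 8.1636/36 = 0.2268


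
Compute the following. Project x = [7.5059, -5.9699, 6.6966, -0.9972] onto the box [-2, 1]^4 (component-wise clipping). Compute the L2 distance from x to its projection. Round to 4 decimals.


Project each component onto [-2, 1].
clip(7.5059) = 1.0, clip(-5.9699) = -2.0, clip(6.6966) = 1.0, clip(-0.9972) = -0.9972
Projection = [1.0, -2.0, 1.0, -0.9972]
Squared diffs: [42.3267, 15.7601, 32.4513, 0.0]
Distance = sqrt(90.5381) = 9.5152


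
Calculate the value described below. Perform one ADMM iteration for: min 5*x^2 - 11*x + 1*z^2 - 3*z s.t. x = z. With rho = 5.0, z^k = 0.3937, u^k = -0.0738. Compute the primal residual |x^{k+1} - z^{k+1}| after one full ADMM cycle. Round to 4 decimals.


ADMM iteration with rho = 5.0, z^k = 0.3937, u^k = -0.0738
Step 1: x-update.
Minimize 5*x^2 - 11*x + (5.0/2)*(x - 0.3937 - 0.0738)^2
FOC: (2*5 + 5.0)*x = 11 + 5.0*(0.3937 + 0.0738)
x^{k+1} = 0.8892
Step 2: z-update.
Minimize 1*z^2 - 3*z + (5.0/2)*(0.8892 - z - 0.0738)^2
FOC: (2*1 + 5.0)*z = 3 + 5.0*(0.8892 - 0.0738)
z^{k+1} = 1.011
Step 3: u-update.
u^{k+1} = -0.0738 + 0.8892 - 1.011 = -0.1956
Step 4: Primal residual = |0.8892 - 1.011| = 0.1218


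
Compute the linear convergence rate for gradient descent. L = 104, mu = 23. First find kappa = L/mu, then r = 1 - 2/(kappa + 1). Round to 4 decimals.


Step 1: Compute the condition number.
kappa = L/mu = 104/23 = 4.5217
Step 2: Compute the convergence rate.
r = 1 - 2/(kappa + 1) = 1 - 2*mu/(L + mu) = (L - mu)/(L + mu) = 81/127 = 0.6378


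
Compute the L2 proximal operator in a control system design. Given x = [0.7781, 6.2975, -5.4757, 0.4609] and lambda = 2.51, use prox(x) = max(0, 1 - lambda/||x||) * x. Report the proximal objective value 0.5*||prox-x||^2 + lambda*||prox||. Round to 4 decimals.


Step 1: Compute ||x||.
||x|| = 8.394
Step 2: Compute scaling factor.
scale = max(0, 1 - 2.51/8.394) = 0.701
Step 3: prox(x) = [0.5454, 4.4144, -3.8383, 0.3231]
||prox(x)|| = 5.884
Step 4: Proximal objective.
0.5*||prox-x||^2 = 3.1501
lambda*||prox|| = 14.7688
Total = 17.919


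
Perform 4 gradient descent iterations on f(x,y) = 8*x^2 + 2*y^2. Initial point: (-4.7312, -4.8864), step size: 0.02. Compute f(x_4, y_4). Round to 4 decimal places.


Gradient descent on f(x,y) = 8*x^2 + 2*y^2.
Starting point: (-4.7312, -4.8864), alpha = 0.02
Step 1: grad_x = 2*8*-4.7312 = -75.6992, grad_y = 2*2*-4.8864 = -19.5456
  x_1 = -4.7312 - 0.02*-75.6992 = -3.2172
  y_1 = -4.8864 - 0.02*-19.5456 = -4.4955
Step 2: grad_x = 2*8*-3.2172 = -51.4755, grad_y = 2*2*-4.4955 = -17.982
  x_2 = -3.2172 - 0.02*-51.4755 = -2.1877
  y_2 = -4.4955 - 0.02*-17.982 = -4.1358
Step 3: grad_x = 2*8*-2.1877 = -35.0033, grad_y = 2*2*-4.1358 = -16.5434
  x_3 = -2.1877 - 0.02*-35.0033 = -1.4876
  y_3 = -4.1358 - 0.02*-16.5434 = -3.805
Step 4: grad_x = 2*8*-1.4876 = -23.8023, grad_y = 2*2*-3.805 = -15.2199
  x_4 = -1.4876 - 0.02*-23.8023 = -1.0116
  y_4 = -3.805 - 0.02*-15.2199 = -3.5006
f(-1.0116, -3.5006) = 8*(-1.0116)^2 + 2*(-3.5006)^2 = 32.6948


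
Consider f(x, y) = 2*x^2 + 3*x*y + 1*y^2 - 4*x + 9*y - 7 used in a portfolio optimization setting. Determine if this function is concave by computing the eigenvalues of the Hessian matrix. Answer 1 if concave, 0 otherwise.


The Hessian of f(x,y) = 2*x^2 + 3*x*y + 1*y^2 - 4*x + 9*y - 7 is:
H = [[4, 3], [3, 2]]
Trace = 4 + 2 = 6
Determinant = 4*2 - (3)^2 = -1
Discriminant = (6)^2 - 4*-1 = 40.0
Eigenvalues: lambda_1 = -0.1623, lambda_2 = 6.1623
The function is not concave.

0


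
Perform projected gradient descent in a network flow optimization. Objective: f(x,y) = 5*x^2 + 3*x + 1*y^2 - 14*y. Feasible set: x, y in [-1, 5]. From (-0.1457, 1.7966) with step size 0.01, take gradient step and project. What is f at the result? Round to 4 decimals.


Step 1: Compute gradient at (-0.1457, 1.7966).
grad_x = 2*5*-0.1457 + 3 = 1.543
grad_y = 2*1*1.7966 - 14 = -10.4068
Step 2: Gradient step.
x_raw = -0.1457 - 0.01*1.543 = -0.1611
y_raw = 1.7966 - 0.01*-10.4068 = 1.9007
Step 3: Project onto [-1, 5].
x_proj = clip(-0.1611) = -0.1611
y_proj = clip(1.9007) = 1.9007
Step 4: Evaluate f.
f(-0.1611, 1.9007) = -23.3504


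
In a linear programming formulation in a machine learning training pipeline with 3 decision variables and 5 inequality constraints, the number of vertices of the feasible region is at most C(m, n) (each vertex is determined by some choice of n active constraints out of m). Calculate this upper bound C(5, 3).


Each vertex corresponds to some choice of n active constraints out of m, so the number of vertices is at most C(m, n) = m! / (n!(m-n)!).
m = 5, n = 3
Numerator: 5 * 4 * 3
Denominator: 3! = 6
C(5, 3) = 10


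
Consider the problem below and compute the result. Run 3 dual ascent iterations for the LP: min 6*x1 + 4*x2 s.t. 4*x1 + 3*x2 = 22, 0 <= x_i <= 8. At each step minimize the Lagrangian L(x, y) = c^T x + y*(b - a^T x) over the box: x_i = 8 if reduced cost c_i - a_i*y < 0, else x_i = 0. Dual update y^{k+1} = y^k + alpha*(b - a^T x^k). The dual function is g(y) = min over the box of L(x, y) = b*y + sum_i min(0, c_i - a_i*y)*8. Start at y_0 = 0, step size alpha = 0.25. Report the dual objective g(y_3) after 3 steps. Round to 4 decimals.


Dual ascent for LP: min 6*x1 + 4*x2, 4*x1 + 3*x2 = 22, 0 <= x_i <= 8
Step 1: y^k = 0.0, reduced costs: (6.0, 4.0)
  x^k = (0.0, 0.0), subgradient = b - a^T x = 22.0
  y^{k+1} = 0.0 + 0.25*22.0 = 5.5
Step 2: y^k = 5.5, reduced costs: (-16.0, -12.5)
  x^k = (8.0, 8.0), subgradient = b - a^T x = -34.0
  y^{k+1} = 5.5 + 0.25*-34.0 = -3.0
Step 3: y^k = -3.0, reduced costs: (18.0, 13.0)
  x^k = (0.0, 0.0), subgradient = b - a^T x = 22.0
  y^{k+1} = -3.0 + 0.25*22.0 = 2.5
Dual objective at y_3 = 2.5: reduced costs (-4.0, -3.5), box minimizer x = (8.0, 8.0)
g(y_3) = b*y + (c1 - a1*y)*x1 + (c2 - a2*y)*x2 = 22*2.5 + (-4.0)*8.0 + (-3.5)*8.0 = 55.0 - 32.0 - 28.0 = -5.0


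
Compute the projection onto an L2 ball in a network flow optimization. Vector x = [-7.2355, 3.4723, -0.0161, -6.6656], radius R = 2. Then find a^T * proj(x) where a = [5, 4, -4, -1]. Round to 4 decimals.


Step 1: Compute ||x|| (intermediates to 6 decimals).
||x|| = sqrt((-7.2355)^2 + 3.4723^2 + (-0.0161)^2 + (-6.6656)^2) = 10.432632
Step 2: Project.
Since ||x|| > R, scale = R/||x|| = 2/10.432632 = 0.191706, proj(x) = scale * x
proj(x) = [-1.387089, 0.665661, -0.003086, -1.277836]
Step 3: Dot product.
a^T * proj(x) = 5*(-1.387089) + 4*0.665661 - 4*(-0.003086) - 1*(-1.277836) = -2.9826


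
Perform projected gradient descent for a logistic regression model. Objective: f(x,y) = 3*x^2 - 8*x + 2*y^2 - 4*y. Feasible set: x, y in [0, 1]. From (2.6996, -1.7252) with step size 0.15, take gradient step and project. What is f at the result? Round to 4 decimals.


Step 1: Compute gradient at (2.6996, -1.7252).
grad_x = 2*3*2.6996 - 8 = 8.1976
grad_y = 2*2*-1.7252 - 4 = -10.9008
Step 2: Gradient step.
x_raw = 2.6996 - 0.15*8.1976 = 1.47
y_raw = -1.7252 - 0.15*-10.9008 = -0.0901
Step 3: Project onto [0, 1].
x_proj = clip(1.47) = 1.0
y_proj = clip(-0.0901) = 0.0
Step 4: Evaluate f.
f(1.0, 0.0) = -5.0


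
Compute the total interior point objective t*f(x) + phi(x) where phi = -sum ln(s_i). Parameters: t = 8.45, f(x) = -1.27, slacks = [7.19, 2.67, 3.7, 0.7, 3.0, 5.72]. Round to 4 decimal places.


Step 1: Compute log-barrier.
ln values: [1.9727, 0.9821, 1.3083, -0.3567, 1.0986, 1.744]
phi = -(1.9727 + 0.9821 + 1.3083 - 0.3567 + 1.0986 + 1.744) = -6.749
Step 2: Compute augmented objective.
t*f(x) = 8.45*-1.27 = -10.7315
Total = -10.7315 - 6.749 = -17.4805


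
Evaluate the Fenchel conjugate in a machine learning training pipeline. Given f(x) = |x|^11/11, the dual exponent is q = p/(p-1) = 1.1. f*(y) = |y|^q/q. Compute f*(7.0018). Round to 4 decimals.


The conjugate exponent q satisfies 1/p + 1/q = 1.
p = 11, so q = 11/(11 - 1) = 1.1
|y|^q = 7.0018^1.1 = 8.5061
f*(7.0018) = 8.5061 / 1.1 = 7.7328


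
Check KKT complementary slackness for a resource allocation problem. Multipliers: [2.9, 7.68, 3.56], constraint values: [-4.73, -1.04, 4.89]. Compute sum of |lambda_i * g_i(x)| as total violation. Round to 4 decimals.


KKT complementary slackness check:
lambda_1 * g_1 = 2.9 * -4.73 = -13.717
lambda_2 * g_2 = 7.68 * -1.04 = -7.9872
lambda_3 * g_3 = 3.56 * 4.89 = 17.4084
Total violation = 13.717 + 7.9872 + 17.4084 = 39.1126


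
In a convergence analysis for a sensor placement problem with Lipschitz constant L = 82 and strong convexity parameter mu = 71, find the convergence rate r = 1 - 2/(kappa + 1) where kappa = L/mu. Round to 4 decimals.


Step 1: Compute the condition number.
kappa = L/mu = 82/71 = 1.1549
Step 2: Compute the convergence rate.
r = 1 - 2/(kappa + 1) = 1 - 2*mu/(L + mu) = (L - mu)/(L + mu) = 11/153 = 0.0719


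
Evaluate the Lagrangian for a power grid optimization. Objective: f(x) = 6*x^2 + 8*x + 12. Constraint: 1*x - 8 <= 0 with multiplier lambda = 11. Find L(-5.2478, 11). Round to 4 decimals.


Step 1: Evaluate f(x).
f(-5.2478) = 6*(-5.2478)^2 + 8*(-5.2478) + 12 = 135.254
Step 2: Evaluate g(x).
g(-5.2478) = 1*-5.2478 - 8 = -13.2478
Step 3: Compute Lagrangian.
L = 135.254 + 11*-13.2478 = -10.4718


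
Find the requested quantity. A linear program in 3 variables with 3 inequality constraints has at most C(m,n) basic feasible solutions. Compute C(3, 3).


Each vertex corresponds to some choice of n active constraints out of m, so the number of vertices is at most C(m, n) = m! / (n!(m-n)!).
m = 3, n = 3
Numerator: 3 * 2 * 1
Denominator: 3! = 6
C(3, 3) = 1


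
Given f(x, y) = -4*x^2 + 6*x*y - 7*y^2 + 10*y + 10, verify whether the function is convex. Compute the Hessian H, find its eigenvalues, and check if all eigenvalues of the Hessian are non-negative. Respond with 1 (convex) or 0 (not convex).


The Hessian of f(x,y) = -4*x^2 + 6*x*y - 7*y^2 + 10*y + 10 is:
H = [[-8, 6], [6, -14]]
Trace = -8 - 14 = -22
Determinant = -8*-14 - (6)^2 = 76
Discriminant = (-22)^2 - 4*76 = 180.0
Eigenvalues: lambda_1 = -17.7082, lambda_2 = -4.2918
The function is not convex.

0


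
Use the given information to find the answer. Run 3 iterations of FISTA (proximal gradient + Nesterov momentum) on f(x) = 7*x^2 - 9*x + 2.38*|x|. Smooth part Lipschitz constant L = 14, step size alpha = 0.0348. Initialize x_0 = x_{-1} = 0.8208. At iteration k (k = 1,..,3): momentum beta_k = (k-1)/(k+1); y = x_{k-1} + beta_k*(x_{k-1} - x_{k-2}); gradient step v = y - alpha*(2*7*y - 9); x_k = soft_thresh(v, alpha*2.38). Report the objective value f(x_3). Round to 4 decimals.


FISTA on f(x) = 7*x^2 - 9*x + 2.38*|x|
L = 14, alpha = 0.0348
Iteration 1: beta = 0.0, y = 0.8208 + 0.0*(0.8208 - 0.8208) = 0.8208
  grad(y) = 2.4912, v = y - alpha*grad = 0.7341
  prox(v) = soft_thresh(0.7341, 0.0828) = 0.6513
Iteration 2: beta = 0.3333, y = 0.6513 + 0.3333*(0.6513 - 0.8208) = 0.5948
  grad(y) = -0.6731, v = y - alpha*grad = 0.6182
  prox(v) = soft_thresh(0.6182, 0.0828) = 0.5354
Iteration 3: beta = 0.5, y = 0.5354 + 0.5*(0.5354 - 0.6513) = 0.4774
  grad(y) = -2.3161, v = y - alpha*grad = 0.558
  prox(v) = soft_thresh(0.558, 0.0828) = 0.4752
f(x_3) = 7*0.4752^2 - 9*0.4752 + 2.38*|0.4752| = -1.5651


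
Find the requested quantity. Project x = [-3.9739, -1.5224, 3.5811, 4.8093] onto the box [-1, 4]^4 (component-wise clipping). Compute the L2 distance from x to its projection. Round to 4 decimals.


Project each component onto [-1, 4].
clip(-3.9739) = -1.0, clip(-1.5224) = -1.0, clip(3.5811) = 3.5811, clip(4.8093) = 4.0
Projection = [-1.0, -1.0, 3.5811, 4.0]
Squared diffs: [8.8441, 0.2729, 0.0, 0.655]
Distance = sqrt(9.772) = 3.126


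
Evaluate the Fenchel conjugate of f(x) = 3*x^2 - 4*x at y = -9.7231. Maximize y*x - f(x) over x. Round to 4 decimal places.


f*(y) = sup_x {y*x - a*x^2 - b*x} = sup_x {(y-b)*x - a*x^2}
FOC: (y - b) - 2a*x = 0 => x* = (y - b)/(2a)
x* = (-9.7231 + 4)/(2*3) = -0.9539
f*(-9.7231) = (y-b)^2/(4a) = (-9.7231 + 4)^2/(4*3)
= 32.7539/12 = 2.7295


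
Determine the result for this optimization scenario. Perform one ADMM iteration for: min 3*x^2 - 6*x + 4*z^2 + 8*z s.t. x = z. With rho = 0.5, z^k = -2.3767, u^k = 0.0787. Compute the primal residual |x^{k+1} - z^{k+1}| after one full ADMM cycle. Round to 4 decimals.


ADMM iteration with rho = 0.5, z^k = -2.3767, u^k = 0.0787
Step 1: x-update.
Minimize 3*x^2 - 6*x + (0.5/2)*(x + 2.3767 + 0.0787)^2
FOC: (2*3 + 0.5)*x = 6 + 0.5*(-2.3767 - 0.0787)
x^{k+1} = 0.7342
Step 2: z-update.
Minimize 4*z^2 + 8*z + (0.5/2)*(0.7342 - z + 0.0787)^2
FOC: (2*4 + 0.5)*z = -8 + 0.5*(0.7342 + 0.0787)
z^{k+1} = -0.8934
Step 3: u-update.
u^{k+1} = 0.0787 + 0.7342 + 0.8934 = 1.7063
Step 4: Primal residual = |0.7342 + 0.8934| = 1.6276


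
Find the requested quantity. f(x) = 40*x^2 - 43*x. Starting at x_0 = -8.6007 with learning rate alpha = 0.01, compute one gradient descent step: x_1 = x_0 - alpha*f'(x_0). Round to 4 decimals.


We compute the gradient at x_0 and apply the update.
f'(x) = 80*x - 43
f'(-8.6007) = 80*-8.6007 - 43 = -731.056
x_1 = -8.6007 - 0.01*-731.056 = -1.2901


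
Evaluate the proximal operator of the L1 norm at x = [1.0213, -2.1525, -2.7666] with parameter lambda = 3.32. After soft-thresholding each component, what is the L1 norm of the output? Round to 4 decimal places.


Soft-thresholding with lambda = 3.32:
prox(1.0213) = sign(1.0213)*max(|1.0213| - 3.32, 0) = 0.0
prox(-2.1525) = sign(-2.1525)*max(|-2.1525| - 3.32, 0) = 0.0
prox(-2.7666) = sign(-2.7666)*max(|-2.7666| - 3.32, 0) = 0.0
prox(x) = [0.0, 0.0, 0.0]
||prox(x)||_1 = 0.0 + 0.0 + 0.0 = 0.0


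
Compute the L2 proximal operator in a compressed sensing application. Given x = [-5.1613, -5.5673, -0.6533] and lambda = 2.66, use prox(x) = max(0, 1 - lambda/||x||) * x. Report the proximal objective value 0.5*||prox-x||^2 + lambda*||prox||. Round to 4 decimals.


Step 1: Compute ||x||.
||x|| = 7.6198
Step 2: Compute scaling factor.
scale = max(0, 1 - 2.66/7.6198) = 0.6509
Step 3: prox(x) = [-3.3595, -3.6238, -0.4252]
||prox(x)|| = 4.9598
Step 4: Proximal objective.
0.5*||prox-x||^2 = 3.5378
lambda*||prox|| = 13.1931
Total = 16.7307


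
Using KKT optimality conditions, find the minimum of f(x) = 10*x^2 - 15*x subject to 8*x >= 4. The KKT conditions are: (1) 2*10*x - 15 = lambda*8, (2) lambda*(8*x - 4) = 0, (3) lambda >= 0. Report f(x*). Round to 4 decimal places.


Step 1: Try lambda = 0 (constraint inactive).
Stationarity: 2*10*x - 15 = 0
x* = 15/(2*10) = 0.75
Check constraint: 8*0.75 = 6.0 >= 4 -- satisfied.
Step 2: Compute optimal value.
f(x*) = 10*0.75^2 - 15*0.75 = -5.625


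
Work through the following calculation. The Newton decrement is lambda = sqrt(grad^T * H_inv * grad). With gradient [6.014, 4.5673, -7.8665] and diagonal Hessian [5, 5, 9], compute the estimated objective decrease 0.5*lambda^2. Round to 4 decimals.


Step 1: H is diagonal, so H^(-1) * g = [1.2028, 0.9135, -0.8741].
Step 2: g^T H^(-1) g = sum_i g_i^2 / H_ii
  = (6.014)^2/5 + (4.5673)^2/5 + (-7.8665)^2/9
  = 7.2336 + 4.172 + 6.8758 = 18.2814
Step 3: Objective decrease = 0.5 * g^T H^(-1) g = 9.1407


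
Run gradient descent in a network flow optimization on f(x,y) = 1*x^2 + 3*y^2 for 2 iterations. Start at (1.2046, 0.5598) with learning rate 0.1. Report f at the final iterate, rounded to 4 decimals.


Gradient descent on f(x,y) = 1*x^2 + 3*y^2.
Starting point: (1.2046, 0.5598), alpha = 0.1
Step 1: grad_x = 2*1*1.2046 = 2.4092, grad_y = 2*3*0.5598 = 3.3588
  x_1 = 1.2046 - 0.1*2.4092 = 0.9637
  y_1 = 0.5598 - 0.1*3.3588 = 0.2239
Step 2: grad_x = 2*1*0.9637 = 1.9274, grad_y = 2*3*0.2239 = 1.3435
  x_2 = 0.9637 - 0.1*1.9274 = 0.7709
  y_2 = 0.2239 - 0.1*1.3435 = 0.0896
f(0.7709, 0.0896) = 1*0.7709^2 + 3*0.0896^2 = 0.6184


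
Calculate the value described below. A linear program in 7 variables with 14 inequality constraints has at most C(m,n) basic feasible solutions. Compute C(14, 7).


Each vertex corresponds to some choice of n active constraints out of m, so the number of vertices is at most C(m, n) = m! / (n!(m-n)!).
m = 14, n = 7
Numerator: 14 * 13 * 12 * 11 * 10 * 9 * 8
Denominator: 7! = 5040
C(14, 7) = 3432


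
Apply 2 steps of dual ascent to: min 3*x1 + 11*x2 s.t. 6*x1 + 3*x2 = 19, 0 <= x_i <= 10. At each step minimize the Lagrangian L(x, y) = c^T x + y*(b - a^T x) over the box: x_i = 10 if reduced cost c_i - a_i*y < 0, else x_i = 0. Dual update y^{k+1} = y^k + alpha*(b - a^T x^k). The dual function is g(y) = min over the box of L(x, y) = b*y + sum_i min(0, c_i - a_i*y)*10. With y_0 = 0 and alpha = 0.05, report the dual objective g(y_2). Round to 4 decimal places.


Dual ascent for LP: min 3*x1 + 11*x2, 6*x1 + 3*x2 = 19, 0 <= x_i <= 10
Step 1: y^k = 0.0, reduced costs: (3.0, 11.0)
  x^k = (0.0, 0.0), subgradient = b - a^T x = 19.0
  y^{k+1} = 0.0 + 0.05*19.0 = 0.95
Step 2: y^k = 0.95, reduced costs: (-2.7, 8.15)
  x^k = (10.0, 0.0), subgradient = b - a^T x = -41.0
  y^{k+1} = 0.95 + 0.05*-41.0 = -1.1
Dual objective at y_2 = -1.1: reduced costs (9.6, 14.3), box minimizer x = (0.0, 0.0)
g(y_2) = b*y + (c1 - a1*y)*x1 + (c2 - a2*y)*x2 = 19*(-1.1) + 9.6*0.0 + 14.3*0.0 = -20.9 + 0.0 + 0.0 = -20.9


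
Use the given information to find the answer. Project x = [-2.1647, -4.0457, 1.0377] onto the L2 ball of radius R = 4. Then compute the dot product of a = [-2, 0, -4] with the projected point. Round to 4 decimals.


Step 1: Compute ||x|| (intermediates to 6 decimals).
||x|| = sqrt((-2.1647)^2 + (-4.0457)^2 + 1.0377^2) = 4.7043
Step 2: Project.
Since ||x|| > R, scale = R/||x|| = 4/4.7043 = 0.850286, proj(x) = scale * x
proj(x) = [-1.840614, -3.440002, 0.882342]
Step 3: Dot product.
a^T * proj(x) = -2*(-1.840614) + 0*(-3.440002) - 4*0.882342 = 0.1519


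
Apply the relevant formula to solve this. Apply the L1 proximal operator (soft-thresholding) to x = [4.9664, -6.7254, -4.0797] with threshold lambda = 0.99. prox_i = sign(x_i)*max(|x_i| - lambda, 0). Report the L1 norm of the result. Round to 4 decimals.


Soft-thresholding with lambda = 0.99:
prox(4.9664) = sign(4.9664)*max(|4.9664| - 0.99, 0) = 3.9764
prox(-6.7254) = sign(-6.7254)*max(|-6.7254| - 0.99, 0) = -5.7354
prox(-4.0797) = sign(-4.0797)*max(|-4.0797| - 0.99, 0) = -3.0897
prox(x) = [3.9764, -5.7354, -3.0897]
||prox(x)||_1 = 3.9764 + 5.7354 + 3.0897 = 12.8015


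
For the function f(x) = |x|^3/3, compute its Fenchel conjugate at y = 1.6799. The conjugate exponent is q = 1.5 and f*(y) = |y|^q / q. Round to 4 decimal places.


The conjugate exponent q satisfies 1/p + 1/q = 1.
p = 3, so q = 3/(3 - 1) = 1.5
|y|^q = 1.6799^1.5 = 2.1773
f*(1.6799) = 2.1773 / 1.5 = 1.4516


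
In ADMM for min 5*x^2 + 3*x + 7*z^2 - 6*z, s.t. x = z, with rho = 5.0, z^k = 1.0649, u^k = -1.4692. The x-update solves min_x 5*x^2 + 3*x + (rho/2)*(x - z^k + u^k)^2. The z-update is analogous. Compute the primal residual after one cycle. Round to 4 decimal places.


ADMM iteration with rho = 5.0, z^k = 1.0649, u^k = -1.4692
Step 1: x-update.
Minimize 5*x^2 + 3*x + (5.0/2)*(x - 1.0649 - 1.4692)^2
FOC: (2*5 + 5.0)*x = -3 + 5.0*(1.0649 + 1.4692)
x^{k+1} = 0.6447
Step 2: z-update.
Minimize 7*z^2 - 6*z + (5.0/2)*(0.6447 - z - 1.4692)^2
FOC: (2*7 + 5.0)*z = 6 + 5.0*(0.6447 - 1.4692)
z^{k+1} = 0.0988
Step 3: u-update.
u^{k+1} = -1.4692 + 0.6447 - 0.0988 = -0.9233
Step 4: Primal residual = |0.6447 - 0.0988| = 0.5459


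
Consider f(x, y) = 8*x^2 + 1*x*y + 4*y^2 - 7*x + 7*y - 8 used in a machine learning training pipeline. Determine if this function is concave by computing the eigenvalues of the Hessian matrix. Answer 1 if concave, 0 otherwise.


The Hessian of f(x,y) = 8*x^2 + 1*x*y + 4*y^2 - 7*x + 7*y - 8 is:
H = [[16, 1], [1, 8]]
Trace = 16 + 8 = 24
Determinant = 16*8 - (1)^2 = 127
Discriminant = (24)^2 - 4*127 = 68.0
Eigenvalues: lambda_1 = 7.8769, lambda_2 = 16.1231
The function is not concave.

0


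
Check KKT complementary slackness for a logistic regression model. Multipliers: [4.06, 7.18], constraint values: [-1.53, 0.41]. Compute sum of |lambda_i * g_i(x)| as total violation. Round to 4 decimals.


KKT complementary slackness check:
lambda_1 * g_1 = 4.06 * -1.53 = -6.2118
lambda_2 * g_2 = 7.18 * 0.41 = 2.9438
Total violation = 6.2118 + 2.9438 = 9.1556


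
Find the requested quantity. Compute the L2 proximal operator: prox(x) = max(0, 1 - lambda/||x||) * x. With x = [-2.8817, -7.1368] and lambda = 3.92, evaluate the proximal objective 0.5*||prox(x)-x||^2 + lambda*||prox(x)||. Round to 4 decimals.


Step 1: Compute ||x||.
||x|| = 7.6966
Step 2: Compute scaling factor.
scale = max(0, 1 - 3.92/7.6966) = 0.4907
Step 3: prox(x) = [-1.414, -3.5019]
||prox(x)|| = 3.7766
Step 4: Proximal objective.
0.5*||prox-x||^2 = 7.6832
lambda*||prox|| = 14.8043
Total = 22.4876


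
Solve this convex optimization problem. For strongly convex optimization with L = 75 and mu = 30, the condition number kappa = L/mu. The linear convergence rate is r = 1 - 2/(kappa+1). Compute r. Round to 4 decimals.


Step 1: Compute the condition number.
kappa = L/mu = 75/30 = 2.5
Step 2: Compute the convergence rate.
r = 1 - 2/(kappa + 1) = 1 - 2*mu/(L + mu) = (L - mu)/(L + mu) = 45/105 = 0.4286


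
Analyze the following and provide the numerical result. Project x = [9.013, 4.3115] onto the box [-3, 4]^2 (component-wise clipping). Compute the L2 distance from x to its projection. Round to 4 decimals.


Project each component onto [-3, 4].
clip(9.013) = 4.0, clip(4.3115) = 4.0
Projection = [4.0, 4.0]
Squared diffs: [25.1302, 0.097]
Distance = sqrt(25.2272) = 5.0227


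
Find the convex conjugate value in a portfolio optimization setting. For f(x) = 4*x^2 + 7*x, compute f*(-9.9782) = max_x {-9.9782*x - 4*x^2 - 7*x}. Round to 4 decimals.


f*(y) = sup_x {y*x - a*x^2 - b*x} = sup_x {(y-b)*x - a*x^2}
FOC: (y - b) - 2a*x = 0 => x* = (y - b)/(2a)
x* = (-9.9782 - 7)/(2*4) = -2.1223
f*(-9.9782) = (y-b)^2/(4a) = (-9.9782 - 7)^2/(4*4)
= 288.2593/16 = 18.0162


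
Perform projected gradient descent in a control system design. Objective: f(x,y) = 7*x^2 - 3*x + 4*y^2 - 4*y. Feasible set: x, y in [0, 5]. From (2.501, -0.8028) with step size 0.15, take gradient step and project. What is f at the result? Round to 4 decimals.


Step 1: Compute gradient at (2.501, -0.8028).
grad_x = 2*7*2.501 - 3 = 32.014
grad_y = 2*4*-0.8028 - 4 = -10.4224
Step 2: Gradient step.
x_raw = 2.501 - 0.15*32.014 = -2.3011
y_raw = -0.8028 - 0.15*-10.4224 = 0.7606
Step 3: Project onto [0, 5].
x_proj = clip(-2.3011) = 0.0
y_proj = clip(0.7606) = 0.7606
Step 4: Evaluate f.
f(0.0, 0.7606) = -0.7284


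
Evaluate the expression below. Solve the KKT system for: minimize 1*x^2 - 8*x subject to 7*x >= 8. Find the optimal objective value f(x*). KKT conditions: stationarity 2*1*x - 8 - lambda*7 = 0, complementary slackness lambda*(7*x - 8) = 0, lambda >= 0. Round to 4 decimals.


Step 1: Try lambda = 0 (constraint inactive).
Stationarity: 2*1*x - 8 = 0
x* = 8/(2*1) = 4.0
Check constraint: 7*4.0 = 28.0 >= 8 -- satisfied.
Step 2: Compute optimal value.
f(x*) = 1*4.0^2 - 8*4.0 = -16.0


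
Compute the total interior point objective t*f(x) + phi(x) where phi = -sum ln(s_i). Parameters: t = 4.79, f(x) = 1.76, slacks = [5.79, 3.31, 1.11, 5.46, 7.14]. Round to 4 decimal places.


Step 1: Compute log-barrier.
ln values: [1.7561, 1.1969, 0.1044, 1.6974, 1.9657]
phi = -(1.7561 + 1.1969 + 0.1044 + 1.6974 + 1.9657) = -6.7206
Step 2: Compute augmented objective.
t*f(x) = 4.79*1.76 = 8.4304
Total = 8.4304 - 6.7206 = 1.7098


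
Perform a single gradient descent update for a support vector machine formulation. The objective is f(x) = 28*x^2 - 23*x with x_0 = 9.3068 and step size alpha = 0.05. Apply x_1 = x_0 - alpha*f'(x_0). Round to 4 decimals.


We compute the gradient at x_0 and apply the update.
f'(x) = 56*x - 23
f'(9.3068) = 56*9.3068 - 23 = 498.1808
x_1 = 9.3068 - 0.05*498.1808 = -15.6022


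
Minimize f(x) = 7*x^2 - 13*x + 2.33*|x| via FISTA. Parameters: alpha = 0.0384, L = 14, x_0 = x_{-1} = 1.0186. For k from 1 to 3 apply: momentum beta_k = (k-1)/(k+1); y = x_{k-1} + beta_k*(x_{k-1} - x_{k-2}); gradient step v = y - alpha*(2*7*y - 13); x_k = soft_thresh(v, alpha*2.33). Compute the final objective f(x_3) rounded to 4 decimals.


FISTA on f(x) = 7*x^2 - 13*x + 2.33*|x|
L = 14, alpha = 0.0384
Iteration 1: beta = 0.0, y = 1.0186 + 0.0*(1.0186 - 1.0186) = 1.0186
  grad(y) = 1.2604, v = y - alpha*grad = 0.9702
  prox(v) = soft_thresh(0.9702, 0.0895) = 0.8807
Iteration 2: beta = 0.3333, y = 0.8807 + 0.3333*(0.8807 - 1.0186) = 0.8348
  grad(y) = -1.3132, v = y - alpha*grad = 0.8852
  prox(v) = soft_thresh(0.8852, 0.0895) = 0.7957
Iteration 3: beta = 0.5, y = 0.7957 + 0.5*(0.7957 - 0.8807) = 0.7532
  grad(y) = -2.4548, v = y - alpha*grad = 0.8475
  prox(v) = soft_thresh(0.8475, 0.0895) = 0.758
f(x_3) = 7*0.758^2 - 13*0.758 + 2.33*|0.758| = -4.0659


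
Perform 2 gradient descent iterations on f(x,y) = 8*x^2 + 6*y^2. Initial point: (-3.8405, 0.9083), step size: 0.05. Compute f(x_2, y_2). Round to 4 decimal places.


Gradient descent on f(x,y) = 8*x^2 + 6*y^2.
Starting point: (-3.8405, 0.9083), alpha = 0.05
Step 1: grad_x = 2*8*-3.8405 = -61.448, grad_y = 2*6*0.9083 = 10.8996
  x_1 = -3.8405 - 0.05*-61.448 = -0.7681
  y_1 = 0.9083 - 0.05*10.8996 = 0.3633
Step 2: grad_x = 2*8*-0.7681 = -12.2896, grad_y = 2*6*0.3633 = 4.3598
  x_2 = -0.7681 - 0.05*-12.2896 = -0.1536
  y_2 = 0.3633 - 0.05*4.3598 = 0.1453
f(-0.1536, 0.1453) = 8*(-0.1536)^2 + 6*0.1453^2 = 0.3155


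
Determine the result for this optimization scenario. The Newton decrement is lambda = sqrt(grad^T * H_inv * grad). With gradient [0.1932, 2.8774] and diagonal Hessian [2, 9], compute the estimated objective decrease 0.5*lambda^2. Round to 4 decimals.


Step 1: H is diagonal, so H^(-1) * g = [0.0966, 0.3197].
Step 2: g^T H^(-1) g = sum_i g_i^2 / H_ii
  = (0.1932)^2/2 + (2.8774)^2/9
  = 0.0187 + 0.9199 = 0.9386
Step 3: Objective decrease = 0.5 * g^T H^(-1) g = 0.4693


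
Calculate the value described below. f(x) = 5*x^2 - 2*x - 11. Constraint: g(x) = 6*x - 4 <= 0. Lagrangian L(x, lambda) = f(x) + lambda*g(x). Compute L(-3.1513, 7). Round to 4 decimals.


Step 1: Evaluate f(x).
f(-3.1513) = 5*(-3.1513)^2 - 2*(-3.1513) - 11 = 44.9561
Step 2: Evaluate g(x).
g(-3.1513) = 6*-3.1513 - 4 = -22.9078
Step 3: Compute Lagrangian.
L = 44.9561 + 7*-22.9078 = -115.3985


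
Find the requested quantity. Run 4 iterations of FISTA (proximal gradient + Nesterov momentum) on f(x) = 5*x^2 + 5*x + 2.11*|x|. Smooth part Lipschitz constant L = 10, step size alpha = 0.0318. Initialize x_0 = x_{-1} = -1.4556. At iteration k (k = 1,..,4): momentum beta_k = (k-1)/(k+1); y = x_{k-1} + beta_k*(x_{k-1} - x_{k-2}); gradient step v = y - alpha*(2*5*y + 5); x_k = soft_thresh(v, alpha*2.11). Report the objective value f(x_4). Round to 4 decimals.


FISTA on f(x) = 5*x^2 + 5*x + 2.11*|x|
L = 10, alpha = 0.0318
Iteration 1: beta = 0.0, y = -1.4556 + 0.0*(-1.4556 + 1.4556) = -1.4556
  grad(y) = -9.556, v = y - alpha*grad = -1.1517
  prox(v) = soft_thresh(-1.1517, 0.0671) = -1.0846
Iteration 2: beta = 0.3333, y = -1.0846 + 0.3333*(-1.0846 + 1.4556) = -0.961
  grad(y) = -4.6096, v = y - alpha*grad = -0.8144
  prox(v) = soft_thresh(-0.8144, 0.0671) = -0.7473
Iteration 3: beta = 0.5, y = -0.7473 + 0.5*(-0.7473 + 1.0846) = -0.5786
  grad(y) = -0.7861, v = y - alpha*grad = -0.5536
  prox(v) = soft_thresh(-0.5536, 0.0671) = -0.4865
Iteration 4: beta = 0.6, y = -0.4865 + 0.6*(-0.4865 + 0.7473) = -0.3301
  grad(y) = 1.6995, v = y - alpha*grad = -0.3841
  prox(v) = soft_thresh(-0.3841, 0.0671) = -0.317
f(x_4) = 5*(-0.317)^2 + 5*(-0.317) + 2.11*|-0.317| = -0.4137


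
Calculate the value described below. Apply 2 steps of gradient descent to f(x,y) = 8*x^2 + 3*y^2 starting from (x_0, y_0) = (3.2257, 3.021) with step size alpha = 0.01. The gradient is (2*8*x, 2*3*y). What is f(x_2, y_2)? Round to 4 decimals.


Gradient descent on f(x,y) = 8*x^2 + 3*y^2.
Starting point: (3.2257, 3.021), alpha = 0.01
Step 1: grad_x = 2*8*3.2257 = 51.6112, grad_y = 2*3*3.021 = 18.126
  x_1 = 3.2257 - 0.01*51.6112 = 2.7096
  y_1 = 3.021 - 0.01*18.126 = 2.8397
Step 2: grad_x = 2*8*2.7096 = 43.3534, grad_y = 2*3*2.8397 = 17.0384
  x_2 = 2.7096 - 0.01*43.3534 = 2.2761
  y_2 = 2.8397 - 0.01*17.0384 = 2.6694
f(2.2761, 2.6694) = 8*2.2761^2 + 3*2.6694^2 = 62.8197


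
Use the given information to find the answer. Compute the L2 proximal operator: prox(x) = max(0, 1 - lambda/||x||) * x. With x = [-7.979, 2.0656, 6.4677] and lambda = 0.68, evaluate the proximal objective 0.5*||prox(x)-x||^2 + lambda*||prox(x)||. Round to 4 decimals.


Step 1: Compute ||x||.
||x|| = 10.4767
Step 2: Compute scaling factor.
scale = max(0, 1 - 0.68/10.4767) = 0.9351
Step 3: prox(x) = [-7.4611, 1.9315, 6.0479]
||prox(x)|| = 9.7967
Step 4: Proximal objective.
0.5*||prox-x||^2 = 0.2312
lambda*||prox|| = 6.6618
Total = 6.893


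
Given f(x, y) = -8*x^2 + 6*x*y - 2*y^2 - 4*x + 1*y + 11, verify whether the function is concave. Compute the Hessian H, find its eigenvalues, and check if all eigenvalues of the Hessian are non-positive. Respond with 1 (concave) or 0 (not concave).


The Hessian of f(x,y) = -8*x^2 + 6*x*y - 2*y^2 - 4*x + 1*y + 11 is:
H = [[-16, 6], [6, -4]]
Trace = -16 - 4 = -20
Determinant = -16*-4 - (6)^2 = 28
Discriminant = (-20)^2 - 4*28 = 288.0
Eigenvalues: lambda_1 = -18.4853, lambda_2 = -1.5147
The function is concave.

1


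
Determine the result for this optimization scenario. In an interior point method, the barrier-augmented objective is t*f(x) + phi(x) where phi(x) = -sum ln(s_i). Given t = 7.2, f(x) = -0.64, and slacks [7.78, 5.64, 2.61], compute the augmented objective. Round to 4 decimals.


Step 1: Compute log-barrier.
ln values: [2.0516, 1.7299, 0.9594]
phi = -(2.0516 + 1.7299 + 0.9594) = -4.7408
Step 2: Compute augmented objective.
t*f(x) = 7.2*-0.64 = -4.608
Total = -4.608 - 4.7408 = -9.3488


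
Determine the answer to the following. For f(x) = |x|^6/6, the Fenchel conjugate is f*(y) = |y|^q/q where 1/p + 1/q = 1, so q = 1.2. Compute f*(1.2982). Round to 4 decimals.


The conjugate exponent q satisfies 1/p + 1/q = 1.
p = 6, so q = 6/(6 - 1) = 1.2
|y|^q = 1.2982^1.2 = 1.3678
f*(1.2982) = 1.3678 / 1.2 = 1.1398


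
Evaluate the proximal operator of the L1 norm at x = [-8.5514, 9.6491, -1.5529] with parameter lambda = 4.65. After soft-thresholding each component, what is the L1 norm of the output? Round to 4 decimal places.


Soft-thresholding with lambda = 4.65:
prox(-8.5514) = sign(-8.5514)*max(|-8.5514| - 4.65, 0) = -3.9014
prox(9.6491) = sign(9.6491)*max(|9.6491| - 4.65, 0) = 4.9991
prox(-1.5529) = sign(-1.5529)*max(|-1.5529| - 4.65, 0) = 0.0
prox(x) = [-3.9014, 4.9991, 0.0]
||prox(x)||_1 = 3.9014 + 4.9991 + 0.0 = 8.9005


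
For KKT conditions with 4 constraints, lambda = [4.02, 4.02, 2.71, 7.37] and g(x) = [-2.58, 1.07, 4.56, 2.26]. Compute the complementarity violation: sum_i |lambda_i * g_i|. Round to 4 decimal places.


KKT complementary slackness check:
lambda_1 * g_1 = 4.02 * -2.58 = -10.3716
lambda_2 * g_2 = 4.02 * 1.07 = 4.3014
lambda_3 * g_3 = 2.71 * 4.56 = 12.3576
lambda_4 * g_4 = 7.37 * 2.26 = 16.6562
Total violation = 10.3716 + 4.3014 + 12.3576 + 16.6562 = 43.6868


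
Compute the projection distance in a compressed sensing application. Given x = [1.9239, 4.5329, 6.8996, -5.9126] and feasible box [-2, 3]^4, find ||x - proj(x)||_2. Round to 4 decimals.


Project each component onto [-2, 3].
clip(1.9239) = 1.9239, clip(4.5329) = 3.0, clip(6.8996) = 3.0, clip(-5.9126) = -2.0
Projection = [1.9239, 3.0, 3.0, -2.0]
Squared diffs: [0.0, 2.3498, 15.2069, 15.3084]
Distance = sqrt(32.8651) = 5.7328


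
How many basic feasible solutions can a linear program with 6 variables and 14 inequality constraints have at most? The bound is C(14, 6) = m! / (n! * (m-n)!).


Each vertex corresponds to some choice of n active constraints out of m, so the number of vertices is at most C(m, n) = m! / (n!(m-n)!).
m = 14, n = 6
Numerator: 14 * 13 * 12 * 11 * 10 * 9
Denominator: 6! = 720
C(14, 6) = 3003


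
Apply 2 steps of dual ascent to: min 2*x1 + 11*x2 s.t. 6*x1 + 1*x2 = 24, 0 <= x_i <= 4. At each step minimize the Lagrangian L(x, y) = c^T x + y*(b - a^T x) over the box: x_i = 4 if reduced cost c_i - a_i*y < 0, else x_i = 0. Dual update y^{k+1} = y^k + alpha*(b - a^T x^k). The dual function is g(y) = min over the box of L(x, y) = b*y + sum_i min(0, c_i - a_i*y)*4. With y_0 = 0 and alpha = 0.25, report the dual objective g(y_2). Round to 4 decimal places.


Dual ascent for LP: min 2*x1 + 11*x2, 6*x1 + 1*x2 = 24, 0 <= x_i <= 4
Step 1: y^k = 0.0, reduced costs: (2.0, 11.0)
  x^k = (0.0, 0.0), subgradient = b - a^T x = 24.0
  y^{k+1} = 0.0 + 0.25*24.0 = 6.0
Step 2: y^k = 6.0, reduced costs: (-34.0, 5.0)
  x^k = (4.0, 0.0), subgradient = b - a^T x = 0.0
  y^{k+1} = 6.0 + 0.25*0.0 = 6.0
Dual objective at y_2 = 6.0: reduced costs (-34.0, 5.0), box minimizer x = (4.0, 0.0)
g(y_2) = b*y + (c1 - a1*y)*x1 + (c2 - a2*y)*x2 = 24*6.0 + (-34.0)*4.0 + 5.0*0.0 = 144.0 - 136.0 + 0.0 = 8.0


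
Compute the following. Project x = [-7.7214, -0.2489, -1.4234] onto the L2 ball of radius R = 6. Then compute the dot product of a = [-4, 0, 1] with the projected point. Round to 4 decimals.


Step 1: Compute ||x|| (intermediates to 6 decimals).
||x|| = sqrt((-7.7214)^2 + (-0.2489)^2 + (-1.4234)^2) = 7.855446
Step 2: Project.
Since ||x|| > R, scale = R/||x|| = 6/7.855446 = 0.763801, proj(x) = scale * x
proj(x) = [-5.897613, -0.19011, -1.087194]
Step 3: Dot product.
a^T * proj(x) = -4*(-5.897613) + 0*(-0.19011) + 1*(-1.087194) = 22.5033


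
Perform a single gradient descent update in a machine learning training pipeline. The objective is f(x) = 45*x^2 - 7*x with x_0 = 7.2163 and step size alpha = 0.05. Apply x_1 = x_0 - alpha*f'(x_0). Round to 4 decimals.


We compute the gradient at x_0 and apply the update.
f'(x) = 90*x - 7
f'(7.2163) = 90*7.2163 - 7 = 642.467
x_1 = 7.2163 - 0.05*642.467 = -24.9071


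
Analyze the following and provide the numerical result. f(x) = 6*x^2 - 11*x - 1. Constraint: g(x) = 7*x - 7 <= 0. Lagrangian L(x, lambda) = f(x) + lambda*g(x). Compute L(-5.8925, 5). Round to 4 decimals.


Step 1: Evaluate f(x).
f(-5.8925) = 6*(-5.8925)^2 - 11*(-5.8925) - 1 = 272.1468
Step 2: Evaluate g(x).
g(-5.8925) = 7*-5.8925 - 7 = -48.2475
Step 3: Compute Lagrangian.
L = 272.1468 + 5*-48.2475 = 30.9093


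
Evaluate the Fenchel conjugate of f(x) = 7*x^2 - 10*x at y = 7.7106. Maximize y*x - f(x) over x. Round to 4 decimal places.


f*(y) = sup_x {y*x - a*x^2 - b*x} = sup_x {(y-b)*x - a*x^2}
FOC: (y - b) - 2a*x = 0 => x* = (y - b)/(2a)
x* = (7.7106 + 10)/(2*7) = 1.265
f*(7.7106) = (y-b)^2/(4a) = (7.7106 + 10)^2/(4*7)
= 313.6654/28 = 11.2023


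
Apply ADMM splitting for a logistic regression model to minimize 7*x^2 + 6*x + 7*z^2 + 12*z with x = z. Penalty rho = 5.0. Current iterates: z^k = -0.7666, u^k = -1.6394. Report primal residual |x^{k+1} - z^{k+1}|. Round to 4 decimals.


ADMM iteration with rho = 5.0, z^k = -0.7666, u^k = -1.6394
Step 1: x-update.
Minimize 7*x^2 + 6*x + (5.0/2)*(x + 0.7666 - 1.6394)^2
FOC: (2*7 + 5.0)*x = -6 + 5.0*(-0.7666 + 1.6394)
x^{k+1} = -0.0861
Step 2: z-update.
Minimize 7*z^2 + 12*z + (5.0/2)*(-0.0861 - z - 1.6394)^2
FOC: (2*7 + 5.0)*z = -12 + 5.0*(-0.0861 - 1.6394)
z^{k+1} = -1.0857
Step 3: u-update.
u^{k+1} = -1.6394 - 0.0861 + 1.0857 = -0.6398
Step 4: Primal residual = |-0.0861 + 1.0857| = 0.9996


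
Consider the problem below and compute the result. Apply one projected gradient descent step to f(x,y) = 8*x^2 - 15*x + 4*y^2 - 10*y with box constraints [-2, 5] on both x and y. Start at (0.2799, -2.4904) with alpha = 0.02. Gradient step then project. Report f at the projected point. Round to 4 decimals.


Step 1: Compute gradient at (0.2799, -2.4904).
grad_x = 2*8*0.2799 - 15 = -10.5216
grad_y = 2*4*-2.4904 - 10 = -29.9232
Step 2: Gradient step.
x_raw = 0.2799 - 0.02*-10.5216 = 0.4903
y_raw = -2.4904 - 0.02*-29.9232 = -1.8919
Step 3: Project onto [-2, 5].
x_proj = clip(0.4903) = 0.4903
y_proj = clip(-1.8919) = -1.8919
Step 4: Evaluate f.
f(0.4903, -1.8919) = 27.8055


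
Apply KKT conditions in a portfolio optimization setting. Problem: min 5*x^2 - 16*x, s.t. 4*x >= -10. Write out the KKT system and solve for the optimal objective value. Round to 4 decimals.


Step 1: Try lambda = 0 (constraint inactive).
Stationarity: 2*5*x - 16 = 0
x* = 16/(2*5) = 1.6
Check constraint: 4*1.6 = 6.4 >= -10 -- satisfied.
Step 2: Compute optimal value.
f(x*) = 5*1.6^2 - 16*1.6 = -12.8


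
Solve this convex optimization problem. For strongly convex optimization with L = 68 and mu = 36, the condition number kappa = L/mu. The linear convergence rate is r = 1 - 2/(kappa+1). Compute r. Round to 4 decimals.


Step 1: Compute the condition number.
kappa = L/mu = 68/36 = 1.8889
Step 2: Compute the convergence rate.
r = 1 - 2/(kappa + 1) = 1 - 2*mu/(L + mu) = (L - mu)/(L + mu) = 32/104 = 0.3077


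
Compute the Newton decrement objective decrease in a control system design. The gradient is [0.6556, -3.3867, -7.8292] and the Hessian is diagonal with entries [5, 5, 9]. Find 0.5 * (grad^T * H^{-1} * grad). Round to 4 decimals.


Step 1: H is diagonal, so H^(-1) * g = [0.1311, -0.6773, -0.8699].
Step 2: g^T H^(-1) g = sum_i g_i^2 / H_ii
  = (0.6556)^2/5 + (-3.3867)^2/5 + (-7.8292)^2/9
  = 0.086 + 2.2939 + 6.8107 = 9.1906
Step 3: Objective decrease = 0.5 * g^T H^(-1) g = 4.5953
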